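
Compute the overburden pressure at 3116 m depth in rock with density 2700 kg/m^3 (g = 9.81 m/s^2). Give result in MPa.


P = rho * g * z / 1e6
= 2700 * 9.81 * 3116 / 1e6
= 82533492.0 / 1e6
= 82.5335 MPa

82.5335


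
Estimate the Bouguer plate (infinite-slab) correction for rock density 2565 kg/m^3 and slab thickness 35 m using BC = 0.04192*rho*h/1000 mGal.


BC = 0.04192 * rho * h / 1000
= 0.04192 * 2565 * 35 / 1000
= 3.7634 mGal

3.7634


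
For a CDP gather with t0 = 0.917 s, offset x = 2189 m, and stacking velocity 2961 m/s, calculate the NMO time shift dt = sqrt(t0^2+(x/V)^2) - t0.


x/Vnmo = 2189/2961 = 0.739277
(x/Vnmo)^2 = 0.546531
t0^2 = 0.840889
sqrt(0.840889 + 0.546531) = 1.177888
dt = 1.177888 - 0.917 = 0.260888

0.260888


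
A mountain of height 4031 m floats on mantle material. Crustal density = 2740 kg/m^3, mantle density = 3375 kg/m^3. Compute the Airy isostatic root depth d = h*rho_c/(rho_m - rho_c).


rho_m - rho_c = 3375 - 2740 = 635
d = 4031 * 2740 / 635
= 11044940 / 635
= 17393.61 m

17393.61


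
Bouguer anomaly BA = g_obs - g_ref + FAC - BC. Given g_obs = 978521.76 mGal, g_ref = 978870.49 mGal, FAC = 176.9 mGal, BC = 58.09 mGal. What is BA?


BA = g_obs - g_ref + FAC - BC
= 978521.76 - 978870.49 + 176.9 - 58.09
= -229.92 mGal

-229.92


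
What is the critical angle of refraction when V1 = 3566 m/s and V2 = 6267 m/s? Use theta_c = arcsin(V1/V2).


V1/V2 = 3566/6267 = 0.569012
theta_c = arcsin(0.569012) = 34.6814 degrees

34.6814


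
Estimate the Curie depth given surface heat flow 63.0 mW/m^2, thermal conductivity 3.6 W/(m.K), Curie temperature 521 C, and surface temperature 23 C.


T_Curie - T_surf = 521 - 23 = 498 C
Convert q to W/m^2: 63.0 mW/m^2 = 0.063 W/m^2
d = 498 * 3.6 / 0.063 = 28457.14 m

28457.14


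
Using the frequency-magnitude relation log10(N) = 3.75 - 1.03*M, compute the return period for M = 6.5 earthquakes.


log10(N) = 3.75 - 1.03*6.5 = -2.945
N = 10^-2.945 = 0.001135
T = 1/N = 1/0.001135 = 881.0489 years

881.0489


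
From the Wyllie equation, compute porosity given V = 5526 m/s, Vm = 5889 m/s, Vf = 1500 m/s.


1/V - 1/Vm = 1/5526 - 1/5889 = 1.115e-05
1/Vf - 1/Vm = 1/1500 - 1/5889 = 0.00049686
phi = 1.115e-05 / 0.00049686 = 0.0225

0.0225


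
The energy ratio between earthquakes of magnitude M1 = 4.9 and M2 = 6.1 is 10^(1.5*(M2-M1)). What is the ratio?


M2 - M1 = 6.1 - 4.9 = 1.2
1.5 * 1.2 = 1.8
ratio = 10^1.8 = 63.1

63.1


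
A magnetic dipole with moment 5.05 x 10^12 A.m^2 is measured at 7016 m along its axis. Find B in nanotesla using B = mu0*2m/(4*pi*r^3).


m = 5.05 x 10^12 = 5050000000000 A.m^2
2m = 10100000000000 A.m^2
r^3 = 7016^3 = 345357380096
B = (4pi*10^-7) * 10100000000000 / (4*pi * 345357380096) * 1e9
= 12692034.320503 / 4339888832690.45 * 1e9
= 2924.5068 nT

2924.5068


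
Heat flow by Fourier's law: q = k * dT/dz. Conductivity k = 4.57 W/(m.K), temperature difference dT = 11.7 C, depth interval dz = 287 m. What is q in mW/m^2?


q = k * dT / dz * 1000
= 4.57 * 11.7 / 287 * 1000
= 0.186303 * 1000
= 186.3031 mW/m^2

186.3031


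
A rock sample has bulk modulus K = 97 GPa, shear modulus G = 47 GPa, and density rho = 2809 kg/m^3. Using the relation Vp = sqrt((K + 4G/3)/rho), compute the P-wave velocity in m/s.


First compute the effective modulus:
K + 4G/3 = 97e9 + 4*47e9/3 = 159666666666.67 Pa
Then divide by density:
159666666666.67 / 2809 = 56841105.9689 Pa/(kg/m^3)
Take the square root:
Vp = sqrt(56841105.9689) = 7539.3 m/s

7539.3


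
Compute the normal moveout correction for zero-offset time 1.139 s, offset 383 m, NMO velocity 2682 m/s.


x/Vnmo = 383/2682 = 0.142804
(x/Vnmo)^2 = 0.020393
t0^2 = 1.297321
sqrt(1.297321 + 0.020393) = 1.147917
dt = 1.147917 - 1.139 = 0.008917

0.008917


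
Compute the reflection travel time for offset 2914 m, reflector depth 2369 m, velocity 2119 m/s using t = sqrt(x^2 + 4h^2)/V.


x^2 + 4h^2 = 2914^2 + 4*2369^2 = 8491396 + 22448644 = 30940040
sqrt(30940040) = 5562.3772
t = 5562.3772 / 2119 = 2.625 s

2.625


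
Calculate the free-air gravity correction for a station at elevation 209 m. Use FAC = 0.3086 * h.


FAC = 0.3086 * h
= 0.3086 * 209
= 64.4974 mGal

64.4974


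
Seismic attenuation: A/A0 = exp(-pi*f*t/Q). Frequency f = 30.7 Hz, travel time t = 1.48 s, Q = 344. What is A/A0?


pi*f*t/Q = pi*30.7*1.48/344 = 0.414946
A/A0 = exp(-0.414946) = 0.660376

0.660376


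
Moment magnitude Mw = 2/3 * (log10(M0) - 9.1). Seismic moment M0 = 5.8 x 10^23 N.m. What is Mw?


log10(M0) = log10(5.8 x 10^23) = 23.7634
Mw = 2/3 * (23.7634 - 9.1)
= 2/3 * 14.6634
= 9.78

9.78


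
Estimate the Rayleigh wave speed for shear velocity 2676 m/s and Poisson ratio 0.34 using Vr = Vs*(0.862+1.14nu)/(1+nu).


Numerator factor = 0.862 + 1.14*0.34 = 1.2496
Denominator = 1 + 0.34 = 1.34
Vr = 2676 * 1.2496 / 1.34 = 2495.47 m/s

2495.47


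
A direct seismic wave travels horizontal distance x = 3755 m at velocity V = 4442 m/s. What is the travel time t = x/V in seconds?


t = x / V
= 3755 / 4442
= 0.8453 s

0.8453


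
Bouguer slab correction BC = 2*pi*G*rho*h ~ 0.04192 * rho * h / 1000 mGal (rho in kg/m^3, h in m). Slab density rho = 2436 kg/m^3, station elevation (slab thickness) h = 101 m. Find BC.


BC = 0.04192 * rho * h / 1000
= 0.04192 * 2436 * 101 / 1000
= 10.3138 mGal

10.3138


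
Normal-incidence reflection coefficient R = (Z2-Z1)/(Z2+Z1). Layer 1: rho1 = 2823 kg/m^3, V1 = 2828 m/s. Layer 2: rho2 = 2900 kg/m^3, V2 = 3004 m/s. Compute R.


Z1 = 2823 * 2828 = 7983444
Z2 = 2900 * 3004 = 8711600
R = (8711600 - 7983444) / (8711600 + 7983444) = 728156 / 16695044 = 0.0436

0.0436


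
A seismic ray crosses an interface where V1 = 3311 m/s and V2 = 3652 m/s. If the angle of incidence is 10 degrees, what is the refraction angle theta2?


sin(theta1) = sin(10 deg) = 0.173648
sin(theta2) = V2/V1 * sin(theta1) = 3652/3311 * 0.173648 = 0.191532
theta2 = arcsin(0.191532) = 11.0422 degrees

11.0422


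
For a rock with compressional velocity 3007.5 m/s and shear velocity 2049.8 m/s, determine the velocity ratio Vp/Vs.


Vp/Vs = 3007.5 / 2049.8
= 1.4672

1.4672


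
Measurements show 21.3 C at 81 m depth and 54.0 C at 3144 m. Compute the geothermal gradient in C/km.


dT = 54.0 - 21.3 = 32.7 C
dz = 3144 - 81 = 3063 m
gradient = dT/dz * 1000 = 32.7/3063 * 1000 = 10.6758 C/km

10.6758


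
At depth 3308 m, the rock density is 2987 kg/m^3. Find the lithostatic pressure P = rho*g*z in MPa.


P = rho * g * z / 1e6
= 2987 * 9.81 * 3308 / 1e6
= 96932570.76 / 1e6
= 96.9326 MPa

96.9326


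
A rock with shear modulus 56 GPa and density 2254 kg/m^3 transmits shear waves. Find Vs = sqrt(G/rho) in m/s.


Convert G to Pa: G = 56e9 Pa
Compute G/rho = 56e9 / 2254 = 24844720.4969
Vs = sqrt(24844720.4969) = 4984.45 m/s

4984.45


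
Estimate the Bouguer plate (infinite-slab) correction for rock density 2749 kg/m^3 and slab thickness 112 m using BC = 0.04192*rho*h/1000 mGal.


BC = 0.04192 * rho * h / 1000
= 0.04192 * 2749 * 112 / 1000
= 12.9067 mGal

12.9067


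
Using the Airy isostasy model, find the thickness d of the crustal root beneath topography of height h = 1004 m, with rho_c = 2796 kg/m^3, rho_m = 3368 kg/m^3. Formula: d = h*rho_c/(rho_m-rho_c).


rho_m - rho_c = 3368 - 2796 = 572
d = 1004 * 2796 / 572
= 2807184 / 572
= 4907.66 m

4907.66


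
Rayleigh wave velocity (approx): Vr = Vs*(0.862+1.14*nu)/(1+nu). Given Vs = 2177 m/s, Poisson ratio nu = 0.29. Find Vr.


Numerator factor = 0.862 + 1.14*0.29 = 1.1926
Denominator = 1 + 0.29 = 1.29
Vr = 2177 * 1.1926 / 1.29 = 2012.63 m/s

2012.63


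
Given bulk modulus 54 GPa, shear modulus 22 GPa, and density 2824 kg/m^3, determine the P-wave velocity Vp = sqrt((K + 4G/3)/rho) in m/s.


First compute the effective modulus:
K + 4G/3 = 54e9 + 4*22e9/3 = 83333333333.33 Pa
Then divide by density:
83333333333.33 / 2824 = 29508970.7271 Pa/(kg/m^3)
Take the square root:
Vp = sqrt(29508970.7271) = 5432.22 m/s

5432.22


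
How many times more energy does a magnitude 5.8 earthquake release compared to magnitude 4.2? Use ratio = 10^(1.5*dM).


M2 - M1 = 5.8 - 4.2 = 1.6
1.5 * 1.6 = 2.4
ratio = 10^2.4 = 251.19

251.19


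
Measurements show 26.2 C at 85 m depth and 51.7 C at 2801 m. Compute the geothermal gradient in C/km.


dT = 51.7 - 26.2 = 25.5 C
dz = 2801 - 85 = 2716 m
gradient = dT/dz * 1000 = 25.5/2716 * 1000 = 9.3888 C/km

9.3888


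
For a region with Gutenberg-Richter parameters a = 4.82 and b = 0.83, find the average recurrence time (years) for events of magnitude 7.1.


log10(N) = 4.82 - 0.83*7.1 = -1.073
N = 10^-1.073 = 0.084528
T = 1/N = 1/0.084528 = 11.8304 years

11.8304


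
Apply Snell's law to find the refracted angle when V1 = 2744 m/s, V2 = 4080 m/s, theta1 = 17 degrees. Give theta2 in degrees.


sin(theta1) = sin(17 deg) = 0.292372
sin(theta2) = V2/V1 * sin(theta1) = 4080/2744 * 0.292372 = 0.434722
theta2 = arcsin(0.434722) = 25.7676 degrees

25.7676


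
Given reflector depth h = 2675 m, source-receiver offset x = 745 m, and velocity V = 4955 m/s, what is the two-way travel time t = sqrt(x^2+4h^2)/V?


x^2 + 4h^2 = 745^2 + 4*2675^2 = 555025 + 28622500 = 29177525
sqrt(29177525) = 5401.6224
t = 5401.6224 / 4955 = 1.0901 s

1.0901


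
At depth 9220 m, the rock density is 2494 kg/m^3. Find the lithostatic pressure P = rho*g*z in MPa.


P = rho * g * z / 1e6
= 2494 * 9.81 * 9220 / 1e6
= 225577810.8 / 1e6
= 225.5778 MPa

225.5778


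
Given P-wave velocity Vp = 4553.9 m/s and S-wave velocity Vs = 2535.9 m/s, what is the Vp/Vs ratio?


Vp/Vs = 4553.9 / 2535.9
= 1.7958

1.7958


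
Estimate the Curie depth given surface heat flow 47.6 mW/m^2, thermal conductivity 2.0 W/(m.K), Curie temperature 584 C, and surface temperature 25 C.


T_Curie - T_surf = 584 - 25 = 559 C
Convert q to W/m^2: 47.6 mW/m^2 = 0.0476 W/m^2
d = 559 * 2.0 / 0.0476 = 23487.39 m

23487.39


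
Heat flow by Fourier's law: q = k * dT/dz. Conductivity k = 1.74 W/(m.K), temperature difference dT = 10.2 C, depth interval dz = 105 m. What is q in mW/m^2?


q = k * dT / dz * 1000
= 1.74 * 10.2 / 105 * 1000
= 0.169029 * 1000
= 169.0286 mW/m^2

169.0286


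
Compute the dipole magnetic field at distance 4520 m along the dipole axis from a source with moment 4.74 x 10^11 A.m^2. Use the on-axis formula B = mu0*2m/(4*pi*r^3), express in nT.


m = 4.74 x 10^11 = 474000000000 A.m^2
2m = 948000000000 A.m^2
r^3 = 4520^3 = 92345408000
B = (4pi*10^-7) * 948000000000 / (4*pi * 92345408000) * 1e9
= 1191291.934241 / 1160446621462.21 * 1e9
= 1026.5806 nT

1026.5806


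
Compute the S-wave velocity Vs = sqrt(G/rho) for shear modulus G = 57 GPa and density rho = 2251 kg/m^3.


Convert G to Pa: G = 57e9 Pa
Compute G/rho = 57e9 / 2251 = 25322079.076
Vs = sqrt(25322079.076) = 5032.1 m/s

5032.1


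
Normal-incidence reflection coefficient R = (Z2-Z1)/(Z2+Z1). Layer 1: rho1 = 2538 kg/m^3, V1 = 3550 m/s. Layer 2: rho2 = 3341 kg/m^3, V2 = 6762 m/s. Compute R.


Z1 = 2538 * 3550 = 9009900
Z2 = 3341 * 6762 = 22591842
R = (22591842 - 9009900) / (22591842 + 9009900) = 13581942 / 31601742 = 0.4298

0.4298


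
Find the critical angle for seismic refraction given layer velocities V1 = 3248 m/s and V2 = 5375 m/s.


V1/V2 = 3248/5375 = 0.604279
theta_c = arcsin(0.604279) = 37.177 degrees

37.177


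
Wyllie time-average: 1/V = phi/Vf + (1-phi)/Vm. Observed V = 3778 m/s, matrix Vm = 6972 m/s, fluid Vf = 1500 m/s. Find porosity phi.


1/V - 1/Vm = 1/3778 - 1/6972 = 0.00012126
1/Vf - 1/Vm = 1/1500 - 1/6972 = 0.00052324
phi = 0.00012126 / 0.00052324 = 0.2317

0.2317


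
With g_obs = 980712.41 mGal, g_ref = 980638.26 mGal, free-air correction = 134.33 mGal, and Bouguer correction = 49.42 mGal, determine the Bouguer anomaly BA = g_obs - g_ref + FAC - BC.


BA = g_obs - g_ref + FAC - BC
= 980712.41 - 980638.26 + 134.33 - 49.42
= 159.06 mGal

159.06


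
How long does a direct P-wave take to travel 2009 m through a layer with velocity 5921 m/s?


t = x / V
= 2009 / 5921
= 0.3393 s

0.3393


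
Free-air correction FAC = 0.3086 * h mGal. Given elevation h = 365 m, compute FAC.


FAC = 0.3086 * h
= 0.3086 * 365
= 112.639 mGal

112.639


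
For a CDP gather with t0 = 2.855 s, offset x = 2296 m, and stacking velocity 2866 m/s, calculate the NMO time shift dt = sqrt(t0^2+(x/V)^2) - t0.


x/Vnmo = 2296/2866 = 0.801117
(x/Vnmo)^2 = 0.641788
t0^2 = 8.151025
sqrt(8.151025 + 0.641788) = 2.965268
dt = 2.965268 - 2.855 = 0.110268

0.110268


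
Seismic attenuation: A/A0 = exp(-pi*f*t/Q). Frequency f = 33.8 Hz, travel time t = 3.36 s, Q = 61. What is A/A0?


pi*f*t/Q = pi*33.8*3.36/61 = 5.848924
A/A0 = exp(-5.848924) = 0.002883

0.002883


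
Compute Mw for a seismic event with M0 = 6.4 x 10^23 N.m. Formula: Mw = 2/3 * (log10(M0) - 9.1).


log10(M0) = log10(6.4 x 10^23) = 23.8062
Mw = 2/3 * (23.8062 - 9.1)
= 2/3 * 14.7062
= 9.8

9.8


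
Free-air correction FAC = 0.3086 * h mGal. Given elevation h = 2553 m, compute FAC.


FAC = 0.3086 * h
= 0.3086 * 2553
= 787.8558 mGal

787.8558


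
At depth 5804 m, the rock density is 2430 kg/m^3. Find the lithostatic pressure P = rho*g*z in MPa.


P = rho * g * z / 1e6
= 2430 * 9.81 * 5804 / 1e6
= 138357493.2 / 1e6
= 138.3575 MPa

138.3575


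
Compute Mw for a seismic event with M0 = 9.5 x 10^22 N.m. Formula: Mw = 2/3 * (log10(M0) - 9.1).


log10(M0) = log10(9.5 x 10^22) = 22.9777
Mw = 2/3 * (22.9777 - 9.1)
= 2/3 * 13.8777
= 9.25

9.25


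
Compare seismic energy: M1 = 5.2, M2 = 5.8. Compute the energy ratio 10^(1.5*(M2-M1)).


M2 - M1 = 5.8 - 5.2 = 0.6
1.5 * 0.6 = 0.9
ratio = 10^0.9 = 7.94

7.94


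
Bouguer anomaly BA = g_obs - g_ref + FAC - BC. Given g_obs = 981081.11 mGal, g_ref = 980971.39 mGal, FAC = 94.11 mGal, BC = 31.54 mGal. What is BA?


BA = g_obs - g_ref + FAC - BC
= 981081.11 - 980971.39 + 94.11 - 31.54
= 172.29 mGal

172.29


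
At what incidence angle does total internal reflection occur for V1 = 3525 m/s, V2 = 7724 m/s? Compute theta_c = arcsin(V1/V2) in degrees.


V1/V2 = 3525/7724 = 0.45637
theta_c = arcsin(0.45637) = 27.1531 degrees

27.1531


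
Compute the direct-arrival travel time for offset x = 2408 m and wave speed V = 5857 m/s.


t = x / V
= 2408 / 5857
= 0.4111 s

0.4111


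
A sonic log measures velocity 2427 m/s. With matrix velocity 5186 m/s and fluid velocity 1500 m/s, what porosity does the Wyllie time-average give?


1/V - 1/Vm = 1/2427 - 1/5186 = 0.0002192
1/Vf - 1/Vm = 1/1500 - 1/5186 = 0.00047384
phi = 0.0002192 / 0.00047384 = 0.4626

0.4626


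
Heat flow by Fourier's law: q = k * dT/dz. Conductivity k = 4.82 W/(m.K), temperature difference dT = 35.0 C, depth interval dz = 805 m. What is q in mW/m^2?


q = k * dT / dz * 1000
= 4.82 * 35.0 / 805 * 1000
= 0.209565 * 1000
= 209.5652 mW/m^2

209.5652


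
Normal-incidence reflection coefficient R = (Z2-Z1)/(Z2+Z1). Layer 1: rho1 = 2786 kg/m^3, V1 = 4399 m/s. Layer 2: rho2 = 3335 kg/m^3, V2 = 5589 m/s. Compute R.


Z1 = 2786 * 4399 = 12255614
Z2 = 3335 * 5589 = 18639315
R = (18639315 - 12255614) / (18639315 + 12255614) = 6383701 / 30894929 = 0.2066

0.2066


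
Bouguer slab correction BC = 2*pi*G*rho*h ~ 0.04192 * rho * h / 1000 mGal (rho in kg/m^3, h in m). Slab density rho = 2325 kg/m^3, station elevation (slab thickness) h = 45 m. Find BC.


BC = 0.04192 * rho * h / 1000
= 0.04192 * 2325 * 45 / 1000
= 4.3859 mGal

4.3859


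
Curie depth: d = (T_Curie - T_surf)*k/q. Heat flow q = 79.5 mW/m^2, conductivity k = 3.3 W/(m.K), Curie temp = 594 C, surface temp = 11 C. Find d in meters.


T_Curie - T_surf = 594 - 11 = 583 C
Convert q to W/m^2: 79.5 mW/m^2 = 0.0795 W/m^2
d = 583 * 3.3 / 0.0795 = 24200.0 m

24200.0


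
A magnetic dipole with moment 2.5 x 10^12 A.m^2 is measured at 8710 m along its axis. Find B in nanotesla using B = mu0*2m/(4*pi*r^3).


m = 2.5 x 10^12 = 2500000000000 A.m^2
2m = 5000000000000 A.m^2
r^3 = 8710^3 = 660776311000
B = (4pi*10^-7) * 5000000000000 / (4*pi * 660776311000) * 1e9
= 6283185.30718 / 8303560017215.06 * 1e9
= 756.6857 nT

756.6857


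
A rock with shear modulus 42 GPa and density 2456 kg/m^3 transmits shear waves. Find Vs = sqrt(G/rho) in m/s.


Convert G to Pa: G = 42e9 Pa
Compute G/rho = 42e9 / 2456 = 17100977.1987
Vs = sqrt(17100977.1987) = 4135.33 m/s

4135.33


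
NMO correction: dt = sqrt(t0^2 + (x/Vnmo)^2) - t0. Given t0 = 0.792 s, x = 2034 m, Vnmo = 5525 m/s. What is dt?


x/Vnmo = 2034/5525 = 0.368145
(x/Vnmo)^2 = 0.135531
t0^2 = 0.627264
sqrt(0.627264 + 0.135531) = 0.873381
dt = 0.873381 - 0.792 = 0.081381

0.081381


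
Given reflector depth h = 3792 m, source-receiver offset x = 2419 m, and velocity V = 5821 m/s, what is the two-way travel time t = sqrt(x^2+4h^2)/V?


x^2 + 4h^2 = 2419^2 + 4*3792^2 = 5851561 + 57517056 = 63368617
sqrt(63368617) = 7960.4408
t = 7960.4408 / 5821 = 1.3675 s

1.3675


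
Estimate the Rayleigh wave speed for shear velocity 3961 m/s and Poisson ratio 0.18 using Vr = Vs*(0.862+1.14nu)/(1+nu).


Numerator factor = 0.862 + 1.14*0.18 = 1.0672
Denominator = 1 + 0.18 = 1.18
Vr = 3961 * 1.0672 / 1.18 = 3582.36 m/s

3582.36


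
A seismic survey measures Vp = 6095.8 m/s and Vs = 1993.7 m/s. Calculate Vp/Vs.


Vp/Vs = 6095.8 / 1993.7
= 3.0575

3.0575


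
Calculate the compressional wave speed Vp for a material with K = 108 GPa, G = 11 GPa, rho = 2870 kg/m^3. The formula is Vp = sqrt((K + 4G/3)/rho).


First compute the effective modulus:
K + 4G/3 = 108e9 + 4*11e9/3 = 122666666666.67 Pa
Then divide by density:
122666666666.67 / 2870 = 42740998.8386 Pa/(kg/m^3)
Take the square root:
Vp = sqrt(42740998.8386) = 6537.66 m/s

6537.66


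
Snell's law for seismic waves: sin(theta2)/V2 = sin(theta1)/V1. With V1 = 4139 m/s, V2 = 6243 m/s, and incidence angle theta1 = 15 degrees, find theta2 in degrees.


sin(theta1) = sin(15 deg) = 0.258819
sin(theta2) = V2/V1 * sin(theta1) = 6243/4139 * 0.258819 = 0.390386
theta2 = arcsin(0.390386) = 22.9785 degrees

22.9785


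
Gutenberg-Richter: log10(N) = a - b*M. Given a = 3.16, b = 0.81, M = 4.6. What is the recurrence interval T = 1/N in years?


log10(N) = 3.16 - 0.81*4.6 = -0.566
N = 10^-0.566 = 0.271644
T = 1/N = 1/0.271644 = 3.6813 years

3.6813


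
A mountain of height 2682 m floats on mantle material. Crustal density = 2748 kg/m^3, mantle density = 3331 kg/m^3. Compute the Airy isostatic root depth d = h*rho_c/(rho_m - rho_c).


rho_m - rho_c = 3331 - 2748 = 583
d = 2682 * 2748 / 583
= 7370136 / 583
= 12641.74 m

12641.74


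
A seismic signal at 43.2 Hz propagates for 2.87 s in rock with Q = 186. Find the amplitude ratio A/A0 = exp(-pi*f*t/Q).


pi*f*t/Q = pi*43.2*2.87/186 = 2.094125
A/A0 = exp(-2.094125) = 0.123178

0.123178


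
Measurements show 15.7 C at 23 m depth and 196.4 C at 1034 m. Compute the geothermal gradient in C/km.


dT = 196.4 - 15.7 = 180.7 C
dz = 1034 - 23 = 1011 m
gradient = dT/dz * 1000 = 180.7/1011 * 1000 = 178.7339 C/km

178.7339


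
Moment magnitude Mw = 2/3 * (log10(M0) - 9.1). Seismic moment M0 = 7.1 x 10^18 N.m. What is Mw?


log10(M0) = log10(7.1 x 10^18) = 18.8513
Mw = 2/3 * (18.8513 - 9.1)
= 2/3 * 9.7513
= 6.5

6.5


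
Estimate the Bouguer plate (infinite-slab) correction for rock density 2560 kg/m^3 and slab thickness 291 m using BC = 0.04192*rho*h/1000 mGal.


BC = 0.04192 * rho * h / 1000
= 0.04192 * 2560 * 291 / 1000
= 31.2287 mGal

31.2287


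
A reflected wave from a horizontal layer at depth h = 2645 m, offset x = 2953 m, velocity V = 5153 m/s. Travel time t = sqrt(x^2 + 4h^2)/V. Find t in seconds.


x^2 + 4h^2 = 2953^2 + 4*2645^2 = 8720209 + 27984100 = 36704309
sqrt(36704309) = 6058.4081
t = 6058.4081 / 5153 = 1.1757 s

1.1757


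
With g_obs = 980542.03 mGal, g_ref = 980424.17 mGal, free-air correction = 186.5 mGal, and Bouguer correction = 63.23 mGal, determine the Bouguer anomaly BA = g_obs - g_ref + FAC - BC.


BA = g_obs - g_ref + FAC - BC
= 980542.03 - 980424.17 + 186.5 - 63.23
= 241.13 mGal

241.13


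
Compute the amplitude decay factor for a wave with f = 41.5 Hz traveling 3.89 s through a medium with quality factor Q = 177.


pi*f*t/Q = pi*41.5*3.89/177 = 2.865328
A/A0 = exp(-2.865328) = 0.056964

0.056964


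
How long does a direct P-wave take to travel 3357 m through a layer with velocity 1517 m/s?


t = x / V
= 3357 / 1517
= 2.2129 s

2.2129


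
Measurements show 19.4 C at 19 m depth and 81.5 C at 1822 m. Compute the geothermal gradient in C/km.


dT = 81.5 - 19.4 = 62.1 C
dz = 1822 - 19 = 1803 m
gradient = dT/dz * 1000 = 62.1/1803 * 1000 = 34.4426 C/km

34.4426


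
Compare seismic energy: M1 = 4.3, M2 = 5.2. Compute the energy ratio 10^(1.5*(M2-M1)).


M2 - M1 = 5.2 - 4.3 = 0.9
1.5 * 0.9 = 1.35
ratio = 10^1.35 = 22.39

22.39


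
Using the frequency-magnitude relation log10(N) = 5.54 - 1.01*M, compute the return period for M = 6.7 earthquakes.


log10(N) = 5.54 - 1.01*6.7 = -1.227
N = 10^-1.227 = 0.059293
T = 1/N = 1/0.059293 = 16.8655 years

16.8655


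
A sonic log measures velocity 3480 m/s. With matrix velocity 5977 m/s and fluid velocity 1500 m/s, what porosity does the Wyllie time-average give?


1/V - 1/Vm = 1/3480 - 1/5977 = 0.00012005
1/Vf - 1/Vm = 1/1500 - 1/5977 = 0.00049936
phi = 0.00012005 / 0.00049936 = 0.2404

0.2404


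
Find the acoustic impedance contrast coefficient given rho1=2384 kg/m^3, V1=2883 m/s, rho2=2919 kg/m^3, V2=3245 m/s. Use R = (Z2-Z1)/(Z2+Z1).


Z1 = 2384 * 2883 = 6873072
Z2 = 2919 * 3245 = 9472155
R = (9472155 - 6873072) / (9472155 + 6873072) = 2599083 / 16345227 = 0.159

0.159


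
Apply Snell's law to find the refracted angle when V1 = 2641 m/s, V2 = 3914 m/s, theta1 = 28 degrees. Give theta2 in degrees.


sin(theta1) = sin(28 deg) = 0.469472
sin(theta2) = V2/V1 * sin(theta1) = 3914/2641 * 0.469472 = 0.695764
theta2 = arcsin(0.695764) = 44.0881 degrees

44.0881


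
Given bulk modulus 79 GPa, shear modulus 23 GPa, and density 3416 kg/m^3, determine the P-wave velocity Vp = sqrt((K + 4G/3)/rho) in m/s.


First compute the effective modulus:
K + 4G/3 = 79e9 + 4*23e9/3 = 109666666666.67 Pa
Then divide by density:
109666666666.67 / 3416 = 32103825.1366 Pa/(kg/m^3)
Take the square root:
Vp = sqrt(32103825.1366) = 5666.02 m/s

5666.02


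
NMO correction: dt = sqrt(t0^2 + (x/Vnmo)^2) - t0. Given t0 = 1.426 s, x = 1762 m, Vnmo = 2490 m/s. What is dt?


x/Vnmo = 1762/2490 = 0.707631
(x/Vnmo)^2 = 0.500741
t0^2 = 2.033476
sqrt(2.033476 + 0.500741) = 1.591922
dt = 1.591922 - 1.426 = 0.165922

0.165922


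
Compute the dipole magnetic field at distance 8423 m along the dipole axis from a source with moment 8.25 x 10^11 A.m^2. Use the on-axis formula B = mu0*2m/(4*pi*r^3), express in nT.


m = 8.25 x 10^11 = 825000000000 A.m^2
2m = 1650000000000 A.m^2
r^3 = 8423^3 = 597585982967
B = (4pi*10^-7) * 1650000000000 / (4*pi * 597585982967) * 1e9
= 2073451.151369 / 7509486935909.45 * 1e9
= 276.1109 nT

276.1109


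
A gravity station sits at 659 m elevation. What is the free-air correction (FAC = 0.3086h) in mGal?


FAC = 0.3086 * h
= 0.3086 * 659
= 203.3674 mGal

203.3674


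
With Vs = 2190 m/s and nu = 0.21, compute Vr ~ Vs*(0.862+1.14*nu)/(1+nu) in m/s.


Numerator factor = 0.862 + 1.14*0.21 = 1.1014
Denominator = 1 + 0.21 = 1.21
Vr = 2190 * 1.1014 / 1.21 = 1993.44 m/s

1993.44


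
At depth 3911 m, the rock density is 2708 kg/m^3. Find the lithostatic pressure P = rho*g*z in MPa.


P = rho * g * z / 1e6
= 2708 * 9.81 * 3911 / 1e6
= 103897592.28 / 1e6
= 103.8976 MPa

103.8976


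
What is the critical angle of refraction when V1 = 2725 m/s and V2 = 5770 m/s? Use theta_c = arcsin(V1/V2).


V1/V2 = 2725/5770 = 0.47227
theta_c = arcsin(0.47227) = 28.1818 degrees

28.1818


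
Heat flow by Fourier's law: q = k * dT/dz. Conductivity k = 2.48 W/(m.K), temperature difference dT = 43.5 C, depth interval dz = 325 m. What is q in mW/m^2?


q = k * dT / dz * 1000
= 2.48 * 43.5 / 325 * 1000
= 0.331938 * 1000
= 331.9385 mW/m^2

331.9385


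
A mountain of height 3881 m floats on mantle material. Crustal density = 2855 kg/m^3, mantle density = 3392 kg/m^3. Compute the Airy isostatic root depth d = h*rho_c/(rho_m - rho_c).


rho_m - rho_c = 3392 - 2855 = 537
d = 3881 * 2855 / 537
= 11080255 / 537
= 20633.62 m

20633.62


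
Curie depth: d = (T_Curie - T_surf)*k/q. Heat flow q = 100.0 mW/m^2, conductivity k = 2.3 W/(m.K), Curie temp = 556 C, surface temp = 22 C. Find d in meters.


T_Curie - T_surf = 556 - 22 = 534 C
Convert q to W/m^2: 100.0 mW/m^2 = 0.1 W/m^2
d = 534 * 2.3 / 0.1 = 12282.0 m

12282.0


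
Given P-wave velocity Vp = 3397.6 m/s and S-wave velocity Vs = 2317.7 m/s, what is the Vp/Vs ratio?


Vp/Vs = 3397.6 / 2317.7
= 1.4659

1.4659


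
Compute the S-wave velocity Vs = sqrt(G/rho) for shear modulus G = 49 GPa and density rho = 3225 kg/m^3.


Convert G to Pa: G = 49e9 Pa
Compute G/rho = 49e9 / 3225 = 15193798.4496
Vs = sqrt(15193798.4496) = 3897.92 m/s

3897.92


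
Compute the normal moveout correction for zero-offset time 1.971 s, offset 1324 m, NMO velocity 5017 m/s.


x/Vnmo = 1324/5017 = 0.263903
(x/Vnmo)^2 = 0.069645
t0^2 = 3.884841
sqrt(3.884841 + 0.069645) = 1.988589
dt = 1.988589 - 1.971 = 0.017589

0.017589


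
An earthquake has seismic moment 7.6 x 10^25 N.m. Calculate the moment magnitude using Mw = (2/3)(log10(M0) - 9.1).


log10(M0) = log10(7.6 x 10^25) = 25.8808
Mw = 2/3 * (25.8808 - 9.1)
= 2/3 * 16.7808
= 11.19

11.19


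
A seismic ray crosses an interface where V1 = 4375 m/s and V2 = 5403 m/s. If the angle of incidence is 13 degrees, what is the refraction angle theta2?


sin(theta1) = sin(13 deg) = 0.224951
sin(theta2) = V2/V1 * sin(theta1) = 5403/4375 * 0.224951 = 0.277808
theta2 = arcsin(0.277808) = 16.1294 degrees

16.1294


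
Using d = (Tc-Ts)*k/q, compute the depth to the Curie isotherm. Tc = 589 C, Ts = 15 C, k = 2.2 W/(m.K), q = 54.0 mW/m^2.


T_Curie - T_surf = 589 - 15 = 574 C
Convert q to W/m^2: 54.0 mW/m^2 = 0.054 W/m^2
d = 574 * 2.2 / 0.054 = 23385.19 m

23385.19


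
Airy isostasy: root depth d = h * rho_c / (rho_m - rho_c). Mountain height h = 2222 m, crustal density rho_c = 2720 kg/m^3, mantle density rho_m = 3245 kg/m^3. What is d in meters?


rho_m - rho_c = 3245 - 2720 = 525
d = 2222 * 2720 / 525
= 6043840 / 525
= 11512.08 m

11512.08


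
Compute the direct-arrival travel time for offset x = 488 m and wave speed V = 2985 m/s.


t = x / V
= 488 / 2985
= 0.1635 s

0.1635


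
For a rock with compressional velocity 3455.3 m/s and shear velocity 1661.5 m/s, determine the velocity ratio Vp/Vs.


Vp/Vs = 3455.3 / 1661.5
= 2.0796

2.0796


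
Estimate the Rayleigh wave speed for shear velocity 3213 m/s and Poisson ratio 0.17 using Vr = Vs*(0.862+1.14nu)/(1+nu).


Numerator factor = 0.862 + 1.14*0.17 = 1.0558
Denominator = 1 + 0.17 = 1.17
Vr = 3213 * 1.0558 / 1.17 = 2899.39 m/s

2899.39


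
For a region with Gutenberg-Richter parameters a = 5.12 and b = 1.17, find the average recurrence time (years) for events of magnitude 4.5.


log10(N) = 5.12 - 1.17*4.5 = -0.145
N = 10^-0.145 = 0.716143
T = 1/N = 1/0.716143 = 1.3964 years

1.3964


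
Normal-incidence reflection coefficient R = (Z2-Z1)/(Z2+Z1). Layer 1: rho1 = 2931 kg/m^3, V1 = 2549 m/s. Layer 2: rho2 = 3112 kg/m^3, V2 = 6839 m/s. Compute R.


Z1 = 2931 * 2549 = 7471119
Z2 = 3112 * 6839 = 21282968
R = (21282968 - 7471119) / (21282968 + 7471119) = 13811849 / 28754087 = 0.4803

0.4803


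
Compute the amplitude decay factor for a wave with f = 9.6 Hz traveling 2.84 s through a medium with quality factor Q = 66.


pi*f*t/Q = pi*9.6*2.84/66 = 1.297763
A/A0 = exp(-1.297763) = 0.273142

0.273142


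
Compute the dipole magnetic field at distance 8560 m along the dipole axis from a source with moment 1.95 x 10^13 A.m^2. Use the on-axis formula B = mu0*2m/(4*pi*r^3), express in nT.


m = 1.95 x 10^13 = 19500000000000 A.m^2
2m = 39000000000000 A.m^2
r^3 = 8560^3 = 627222016000
B = (4pi*10^-7) * 39000000000000 / (4*pi * 627222016000) * 1e9
= 49008845.396001 / 7881904310541.52 * 1e9
= 6217.894 nT

6217.894


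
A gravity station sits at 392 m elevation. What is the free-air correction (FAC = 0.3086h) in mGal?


FAC = 0.3086 * h
= 0.3086 * 392
= 120.9712 mGal

120.9712


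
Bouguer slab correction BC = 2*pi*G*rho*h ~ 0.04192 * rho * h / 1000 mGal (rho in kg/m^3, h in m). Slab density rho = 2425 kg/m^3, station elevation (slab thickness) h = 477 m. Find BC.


BC = 0.04192 * rho * h / 1000
= 0.04192 * 2425 * 477 / 1000
= 48.4899 mGal

48.4899


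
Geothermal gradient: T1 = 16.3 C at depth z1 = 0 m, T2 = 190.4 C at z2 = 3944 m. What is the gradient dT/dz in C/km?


dT = 190.4 - 16.3 = 174.1 C
dz = 3944 - 0 = 3944 m
gradient = dT/dz * 1000 = 174.1/3944 * 1000 = 44.143 C/km

44.143


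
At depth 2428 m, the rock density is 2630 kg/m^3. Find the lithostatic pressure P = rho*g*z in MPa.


P = rho * g * z / 1e6
= 2630 * 9.81 * 2428 / 1e6
= 62643128.4 / 1e6
= 62.6431 MPa

62.6431


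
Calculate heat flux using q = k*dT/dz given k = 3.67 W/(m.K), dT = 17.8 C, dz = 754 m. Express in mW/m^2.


q = k * dT / dz * 1000
= 3.67 * 17.8 / 754 * 1000
= 0.086639 * 1000
= 86.6393 mW/m^2

86.6393


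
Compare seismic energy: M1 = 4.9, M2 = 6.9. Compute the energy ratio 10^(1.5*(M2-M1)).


M2 - M1 = 6.9 - 4.9 = 2.0
1.5 * 2.0 = 3.0
ratio = 10^3.0 = 1000.0

1000.0


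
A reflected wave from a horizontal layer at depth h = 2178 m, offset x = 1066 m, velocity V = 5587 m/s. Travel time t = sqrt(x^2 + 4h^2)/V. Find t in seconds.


x^2 + 4h^2 = 1066^2 + 4*2178^2 = 1136356 + 18974736 = 20111092
sqrt(20111092) = 4484.5392
t = 4484.5392 / 5587 = 0.8027 s

0.8027


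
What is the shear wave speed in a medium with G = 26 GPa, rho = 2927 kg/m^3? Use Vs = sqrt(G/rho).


Convert G to Pa: G = 26e9 Pa
Compute G/rho = 26e9 / 2927 = 8882815.1691
Vs = sqrt(8882815.1691) = 2980.41 m/s

2980.41


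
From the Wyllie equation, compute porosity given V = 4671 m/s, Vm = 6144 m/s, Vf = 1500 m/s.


1/V - 1/Vm = 1/4671 - 1/6144 = 5.133e-05
1/Vf - 1/Vm = 1/1500 - 1/6144 = 0.00050391
phi = 5.133e-05 / 0.00050391 = 0.1019

0.1019


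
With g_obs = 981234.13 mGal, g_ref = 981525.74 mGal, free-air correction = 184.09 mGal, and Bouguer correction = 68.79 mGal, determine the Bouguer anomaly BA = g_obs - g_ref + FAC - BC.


BA = g_obs - g_ref + FAC - BC
= 981234.13 - 981525.74 + 184.09 - 68.79
= -176.31 mGal

-176.31


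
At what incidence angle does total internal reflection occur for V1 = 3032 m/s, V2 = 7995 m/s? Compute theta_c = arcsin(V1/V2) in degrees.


V1/V2 = 3032/7995 = 0.379237
theta_c = arcsin(0.379237) = 22.2864 degrees

22.2864


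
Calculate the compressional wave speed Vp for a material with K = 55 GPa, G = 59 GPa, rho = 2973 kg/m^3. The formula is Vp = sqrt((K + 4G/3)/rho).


First compute the effective modulus:
K + 4G/3 = 55e9 + 4*59e9/3 = 133666666666.67 Pa
Then divide by density:
133666666666.67 / 2973 = 44960197.3315 Pa/(kg/m^3)
Take the square root:
Vp = sqrt(44960197.3315) = 6705.24 m/s

6705.24


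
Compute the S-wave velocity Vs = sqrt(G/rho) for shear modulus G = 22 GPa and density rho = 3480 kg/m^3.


Convert G to Pa: G = 22e9 Pa
Compute G/rho = 22e9 / 3480 = 6321839.0805
Vs = sqrt(6321839.0805) = 2514.33 m/s

2514.33


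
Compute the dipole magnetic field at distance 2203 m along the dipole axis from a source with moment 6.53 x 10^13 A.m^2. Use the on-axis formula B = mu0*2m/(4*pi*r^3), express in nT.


m = 6.53 x 10^13 = 65300000000000 A.m^2
2m = 130600000000000 A.m^2
r^3 = 2203^3 = 10691619427
B = (4pi*10^-7) * 130600000000000 / (4*pi * 10691619427) * 1e9
= 164116800.223531 / 134354852187.36 * 1e9
= 1221517.4782 nT

1221517.4782


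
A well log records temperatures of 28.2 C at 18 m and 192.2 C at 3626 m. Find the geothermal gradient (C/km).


dT = 192.2 - 28.2 = 164.0 C
dz = 3626 - 18 = 3608 m
gradient = dT/dz * 1000 = 164.0/3608 * 1000 = 45.4545 C/km

45.4545


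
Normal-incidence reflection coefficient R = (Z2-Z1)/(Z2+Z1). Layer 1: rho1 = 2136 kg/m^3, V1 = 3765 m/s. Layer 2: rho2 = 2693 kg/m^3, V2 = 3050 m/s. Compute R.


Z1 = 2136 * 3765 = 8042040
Z2 = 2693 * 3050 = 8213650
R = (8213650 - 8042040) / (8213650 + 8042040) = 171610 / 16255690 = 0.0106

0.0106


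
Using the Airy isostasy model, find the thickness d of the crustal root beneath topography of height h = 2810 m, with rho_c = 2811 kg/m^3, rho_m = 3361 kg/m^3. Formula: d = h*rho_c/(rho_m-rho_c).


rho_m - rho_c = 3361 - 2811 = 550
d = 2810 * 2811 / 550
= 7898910 / 550
= 14361.65 m

14361.65


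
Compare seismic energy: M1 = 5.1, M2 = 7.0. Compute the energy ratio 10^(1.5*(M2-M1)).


M2 - M1 = 7.0 - 5.1 = 1.9
1.5 * 1.9 = 2.85
ratio = 10^2.85 = 707.95

707.95


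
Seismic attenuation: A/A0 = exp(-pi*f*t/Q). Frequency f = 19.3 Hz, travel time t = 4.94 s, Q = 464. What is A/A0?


pi*f*t/Q = pi*19.3*4.94/464 = 0.64553
A/A0 = exp(-0.64553) = 0.524385

0.524385


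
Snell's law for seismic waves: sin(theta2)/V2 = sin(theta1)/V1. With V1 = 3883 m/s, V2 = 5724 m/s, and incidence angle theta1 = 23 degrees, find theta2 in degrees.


sin(theta1) = sin(23 deg) = 0.390731
sin(theta2) = V2/V1 * sin(theta1) = 5724/3883 * 0.390731 = 0.575984
theta2 = arcsin(0.575984) = 35.1686 degrees

35.1686


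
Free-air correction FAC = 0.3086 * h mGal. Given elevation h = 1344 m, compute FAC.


FAC = 0.3086 * h
= 0.3086 * 1344
= 414.7584 mGal

414.7584


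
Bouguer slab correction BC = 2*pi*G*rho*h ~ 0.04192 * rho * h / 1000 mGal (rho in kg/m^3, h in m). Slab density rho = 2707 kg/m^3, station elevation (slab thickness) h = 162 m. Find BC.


BC = 0.04192 * rho * h / 1000
= 0.04192 * 2707 * 162 / 1000
= 18.3833 mGal

18.3833


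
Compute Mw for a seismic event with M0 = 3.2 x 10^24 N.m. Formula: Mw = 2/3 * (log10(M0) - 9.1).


log10(M0) = log10(3.2 x 10^24) = 24.5051
Mw = 2/3 * (24.5051 - 9.1)
= 2/3 * 15.4051
= 10.27

10.27


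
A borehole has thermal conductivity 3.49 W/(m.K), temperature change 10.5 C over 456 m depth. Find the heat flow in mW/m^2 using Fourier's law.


q = k * dT / dz * 1000
= 3.49 * 10.5 / 456 * 1000
= 0.080362 * 1000
= 80.3618 mW/m^2

80.3618


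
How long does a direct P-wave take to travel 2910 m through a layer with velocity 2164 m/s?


t = x / V
= 2910 / 2164
= 1.3447 s

1.3447


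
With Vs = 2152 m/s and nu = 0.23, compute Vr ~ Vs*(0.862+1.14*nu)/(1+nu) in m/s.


Numerator factor = 0.862 + 1.14*0.23 = 1.1242
Denominator = 1 + 0.23 = 1.23
Vr = 2152 * 1.1242 / 1.23 = 1966.89 m/s

1966.89


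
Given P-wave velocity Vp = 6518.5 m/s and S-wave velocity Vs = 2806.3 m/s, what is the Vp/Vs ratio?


Vp/Vs = 6518.5 / 2806.3
= 2.3228

2.3228


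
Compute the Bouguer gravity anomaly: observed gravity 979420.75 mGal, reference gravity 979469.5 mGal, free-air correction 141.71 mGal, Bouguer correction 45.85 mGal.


BA = g_obs - g_ref + FAC - BC
= 979420.75 - 979469.5 + 141.71 - 45.85
= 47.11 mGal

47.11


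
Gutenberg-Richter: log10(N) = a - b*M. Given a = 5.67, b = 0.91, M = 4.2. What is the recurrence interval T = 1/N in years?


log10(N) = 5.67 - 0.91*4.2 = 1.848
N = 10^1.848 = 70.469307
T = 1/N = 1/70.469307 = 0.0142 years

0.0142


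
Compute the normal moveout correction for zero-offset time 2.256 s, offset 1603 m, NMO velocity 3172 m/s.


x/Vnmo = 1603/3172 = 0.505359
(x/Vnmo)^2 = 0.255388
t0^2 = 5.089536
sqrt(5.089536 + 0.255388) = 2.311909
dt = 2.311909 - 2.256 = 0.055909

0.055909


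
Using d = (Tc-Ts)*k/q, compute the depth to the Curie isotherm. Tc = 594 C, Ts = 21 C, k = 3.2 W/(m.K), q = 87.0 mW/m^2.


T_Curie - T_surf = 594 - 21 = 573 C
Convert q to W/m^2: 87.0 mW/m^2 = 0.087 W/m^2
d = 573 * 3.2 / 0.087 = 21075.86 m

21075.86


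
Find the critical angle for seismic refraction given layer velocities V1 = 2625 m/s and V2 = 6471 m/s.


V1/V2 = 2625/6471 = 0.405656
theta_c = arcsin(0.405656) = 23.9322 degrees

23.9322


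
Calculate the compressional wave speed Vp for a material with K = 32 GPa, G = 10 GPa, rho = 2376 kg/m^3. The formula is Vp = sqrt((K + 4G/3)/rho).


First compute the effective modulus:
K + 4G/3 = 32e9 + 4*10e9/3 = 45333333333.33 Pa
Then divide by density:
45333333333.33 / 2376 = 19079685.7464 Pa/(kg/m^3)
Take the square root:
Vp = sqrt(19079685.7464) = 4368.03 m/s

4368.03


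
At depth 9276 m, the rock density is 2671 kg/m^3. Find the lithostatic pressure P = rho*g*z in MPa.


P = rho * g * z / 1e6
= 2671 * 9.81 * 9276 / 1e6
= 243054482.76 / 1e6
= 243.0545 MPa

243.0545


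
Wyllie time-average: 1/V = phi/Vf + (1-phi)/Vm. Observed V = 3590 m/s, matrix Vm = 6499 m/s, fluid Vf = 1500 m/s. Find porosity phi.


1/V - 1/Vm = 1/3590 - 1/6499 = 0.00012468
1/Vf - 1/Vm = 1/1500 - 1/6499 = 0.0005128
phi = 0.00012468 / 0.0005128 = 0.2431

0.2431


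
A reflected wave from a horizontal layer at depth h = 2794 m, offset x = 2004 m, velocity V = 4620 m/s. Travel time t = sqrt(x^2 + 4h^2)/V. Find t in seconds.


x^2 + 4h^2 = 2004^2 + 4*2794^2 = 4016016 + 31225744 = 35241760
sqrt(35241760) = 5936.4771
t = 5936.4771 / 4620 = 1.285 s

1.285


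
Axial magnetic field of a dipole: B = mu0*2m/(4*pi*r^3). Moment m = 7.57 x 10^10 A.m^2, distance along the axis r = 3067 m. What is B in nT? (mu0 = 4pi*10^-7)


m = 7.57 x 10^10 = 75700000000 A.m^2
2m = 151400000000 A.m^2
r^3 = 3067^3 = 28849701763
B = (4pi*10^-7) * 151400000000 / (4*pi * 28849701763) * 1e9
= 190254.851101 / 362536044467.59 * 1e9
= 524.7888 nT

524.7888


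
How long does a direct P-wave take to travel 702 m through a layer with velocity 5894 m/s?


t = x / V
= 702 / 5894
= 0.1191 s

0.1191


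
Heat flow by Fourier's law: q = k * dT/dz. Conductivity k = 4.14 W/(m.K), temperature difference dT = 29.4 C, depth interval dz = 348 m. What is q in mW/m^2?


q = k * dT / dz * 1000
= 4.14 * 29.4 / 348 * 1000
= 0.349759 * 1000
= 349.7586 mW/m^2

349.7586


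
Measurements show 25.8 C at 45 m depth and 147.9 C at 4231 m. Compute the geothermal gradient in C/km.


dT = 147.9 - 25.8 = 122.1 C
dz = 4231 - 45 = 4186 m
gradient = dT/dz * 1000 = 122.1/4186 * 1000 = 29.1687 C/km

29.1687


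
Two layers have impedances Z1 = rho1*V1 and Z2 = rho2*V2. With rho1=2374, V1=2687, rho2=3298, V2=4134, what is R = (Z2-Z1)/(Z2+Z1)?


Z1 = 2374 * 2687 = 6378938
Z2 = 3298 * 4134 = 13633932
R = (13633932 - 6378938) / (13633932 + 6378938) = 7254994 / 20012870 = 0.3625

0.3625


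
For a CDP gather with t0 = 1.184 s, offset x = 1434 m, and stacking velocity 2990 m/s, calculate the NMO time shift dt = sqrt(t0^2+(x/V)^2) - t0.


x/Vnmo = 1434/2990 = 0.479599
(x/Vnmo)^2 = 0.230015
t0^2 = 1.401856
sqrt(1.401856 + 0.230015) = 1.277447
dt = 1.277447 - 1.184 = 0.093447

0.093447


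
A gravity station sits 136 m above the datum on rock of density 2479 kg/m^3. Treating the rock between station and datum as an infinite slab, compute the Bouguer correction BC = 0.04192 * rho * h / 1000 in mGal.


BC = 0.04192 * rho * h / 1000
= 0.04192 * 2479 * 136 / 1000
= 14.1331 mGal

14.1331


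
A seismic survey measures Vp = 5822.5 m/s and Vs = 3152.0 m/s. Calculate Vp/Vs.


Vp/Vs = 5822.5 / 3152.0
= 1.8472

1.8472


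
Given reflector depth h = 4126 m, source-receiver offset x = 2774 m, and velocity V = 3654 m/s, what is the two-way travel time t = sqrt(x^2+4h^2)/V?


x^2 + 4h^2 = 2774^2 + 4*4126^2 = 7695076 + 68095504 = 75790580
sqrt(75790580) = 8705.7785
t = 8705.7785 / 3654 = 2.3825 s

2.3825


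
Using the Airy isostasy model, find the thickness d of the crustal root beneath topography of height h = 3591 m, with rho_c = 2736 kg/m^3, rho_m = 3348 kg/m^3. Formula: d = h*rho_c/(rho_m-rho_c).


rho_m - rho_c = 3348 - 2736 = 612
d = 3591 * 2736 / 612
= 9824976 / 612
= 16053.88 m

16053.88
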